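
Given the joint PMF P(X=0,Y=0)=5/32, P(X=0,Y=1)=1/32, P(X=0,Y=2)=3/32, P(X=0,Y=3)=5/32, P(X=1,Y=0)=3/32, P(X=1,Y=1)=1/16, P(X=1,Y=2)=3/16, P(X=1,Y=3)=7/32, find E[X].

First find marginal of X:
P(X=0) = 7/16
P(X=1) = 9/16
E[X] = 0 × 7/16 + 1 × 9/16 = 9/16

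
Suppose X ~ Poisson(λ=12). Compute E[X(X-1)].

E[X(X-1)] = E[X² - X] = E[X²] - E[X]
E[X] = 12
E[X²] = Var(X) + (E[X])² = 12 + (12)² = 156
E[X(X-1)] = 156 - 12 = 144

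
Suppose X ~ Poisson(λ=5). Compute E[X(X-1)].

E[X(X-1)] = E[X² - X] = E[X²] - E[X]
E[X] = 5
E[X²] = Var(X) + (E[X])² = 5 + (5)² = 30
E[X(X-1)] = 30 - 5 = 25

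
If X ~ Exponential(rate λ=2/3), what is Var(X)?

For X ~ Exponential(rate λ=2/3):
Var(X) = \frac{9}{4}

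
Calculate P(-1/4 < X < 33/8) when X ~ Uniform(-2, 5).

P(-1/4 < X < 33/8) = ∫_{-1/4}^{33/8} f(x) dx
where f(x) = \frac{1}{7}
= \frac{5}{8}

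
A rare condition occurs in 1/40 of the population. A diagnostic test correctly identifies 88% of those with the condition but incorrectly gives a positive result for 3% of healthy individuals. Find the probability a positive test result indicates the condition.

Let D = the rare event, + = positive/flagged.
P(D) = 1/40
P(+|D) = 88/100 = 22/25
P(+|D') = 3/100
P(+) = P(+|D)P(D) + P(+|D')P(D')
     = \frac{22}{25} × \frac{1}{40} + \frac{3}{100} × \frac{39}{40}
     = \frac{41}{800}
P(D|+) = P(+|D)P(D)/P(+) = \frac{88}{205}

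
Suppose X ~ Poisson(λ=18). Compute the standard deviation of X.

For X ~ Poisson(λ=18):
Var(X) = 18
SD(X) = √(Var(X)) = √(18) = 3 \sqrt{2}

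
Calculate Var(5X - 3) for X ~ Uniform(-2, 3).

For X ~ Uniform(-2, 3):
Var(X) = \frac{25}{12}
Var(5X - 3) = (5)² × Var(X) = 25 × \frac{25}{12} = \frac{625}{12}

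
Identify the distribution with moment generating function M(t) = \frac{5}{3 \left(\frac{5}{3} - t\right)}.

The MGF M(t) = \frac{5}{3 \left(\frac{5}{3} - t\right)} is the standard form for the Exponential distribution.
Comparing with the known MGF formula identifies: Exponential(rate λ=5/3)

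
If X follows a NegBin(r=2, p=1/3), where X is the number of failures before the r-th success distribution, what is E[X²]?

Using the identity E[X²] = Var(X) + (E[X])²:
E[X] = 4
Var(X) = 12
E[X²] = 12 + (4)²
= 28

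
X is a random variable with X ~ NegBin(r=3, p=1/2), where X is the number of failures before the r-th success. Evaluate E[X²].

Using the identity E[X²] = Var(X) + (E[X])²:
E[X] = 3
Var(X) = 6
E[X²] = 6 + (3)²
= 15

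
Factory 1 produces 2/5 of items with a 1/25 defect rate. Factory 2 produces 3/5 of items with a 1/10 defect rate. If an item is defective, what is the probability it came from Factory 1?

Using Bayes' theorem:
P(F1) = 2/5, P(D|F1) = 1/25
P(F2) = 3/5, P(D|F2) = 1/10
P(D) = P(D|F1)P(F1) + P(D|F2)P(F2)
     = \frac{19}{250}
P(F1|D) = P(D|F1)P(F1) / P(D)
= \frac{4}{19}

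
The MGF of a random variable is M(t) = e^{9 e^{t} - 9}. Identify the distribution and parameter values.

The MGF M(t) = e^{9 e^{t} - 9} is the standard form for the Poisson distribution.
Comparing with the known MGF formula identifies: Poisson(λ=9)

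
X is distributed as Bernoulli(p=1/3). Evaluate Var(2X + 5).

For X ~ Bernoulli(p=1/3):
Var(X) = \frac{2}{9}
Var(2X + 5) = (2)² × Var(X) = 4 × \frac{2}{9} = \frac{8}{9}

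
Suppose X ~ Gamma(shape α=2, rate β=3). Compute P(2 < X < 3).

P(2 < X < 3) = ∫_{2}^{3} f(x) dx
where f(x) = 9 x e^{- 3 x}
= \frac{-10 + 7 e^{3}}{e^{9}}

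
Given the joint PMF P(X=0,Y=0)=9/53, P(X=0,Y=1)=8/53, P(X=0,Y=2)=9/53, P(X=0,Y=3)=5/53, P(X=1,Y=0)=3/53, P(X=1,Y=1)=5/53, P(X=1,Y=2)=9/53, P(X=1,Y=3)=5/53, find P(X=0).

P(X=0) = P(X=0,Y=0) + P(X=0,Y=1) + P(X=0,Y=2) + P(X=0,Y=3)
= 9/53 + 8/53 + 9/53 + 5/53
= 31/53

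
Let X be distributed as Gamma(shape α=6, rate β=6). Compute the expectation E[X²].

Using the identity E[X²] = Var(X) + (E[X])²:
E[X] = 1
Var(X) = \frac{1}{6}
E[X²] = \frac{1}{6} + (1)²
= \frac{7}{6}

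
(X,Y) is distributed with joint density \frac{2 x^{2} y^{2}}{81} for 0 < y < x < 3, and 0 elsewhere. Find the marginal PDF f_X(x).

f_X(x) = ∫_0^x \frac{2 x^{2} y^{2}}{81} dy = \frac{2 x^{5}}{243}
for 0 < x < 3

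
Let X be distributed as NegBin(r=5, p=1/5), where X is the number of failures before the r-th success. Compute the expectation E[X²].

Using the identity E[X²] = Var(X) + (E[X])²:
E[X] = 20
Var(X) = 100
E[X²] = 100 + (20)²
= 500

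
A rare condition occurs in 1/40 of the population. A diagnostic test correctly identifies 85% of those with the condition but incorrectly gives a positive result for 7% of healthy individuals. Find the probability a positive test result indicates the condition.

Let D = the rare event, + = positive/flagged.
P(D) = 1/40
P(+|D) = 85/100 = 17/20
P(+|D') = 7/100
P(+) = P(+|D)P(D) + P(+|D')P(D')
     = \frac{17}{20} × \frac{1}{40} + \frac{7}{100} × \frac{39}{40}
     = \frac{179}{2000}
P(D|+) = P(+|D)P(D)/P(+) = \frac{85}{358}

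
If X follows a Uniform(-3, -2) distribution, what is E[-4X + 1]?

For X ~ Uniform(-3, -2):
E[X] = - \frac{5}{2}
E[-4X + 1] = -4 × E[X] + 1 = 11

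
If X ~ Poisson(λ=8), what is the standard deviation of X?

For X ~ Poisson(λ=8):
Var(X) = 8
SD(X) = √(Var(X)) = √(8) = 2 \sqrt{2}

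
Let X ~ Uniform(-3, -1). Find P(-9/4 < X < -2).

P(-9/4 < X < -2) = ∫_{-9/4}^{-2} f(x) dx
where f(x) = \frac{1}{2}
= \frac{1}{8}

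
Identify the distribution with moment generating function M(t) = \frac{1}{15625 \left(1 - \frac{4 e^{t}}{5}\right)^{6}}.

The MGF M(t) = \frac{1}{15625 \left(1 - \frac{4 e^{t}}{5}\right)^{6}} is the standard form for the NegativeBinomial distribution.
Comparing with the known MGF formula identifies: NegBin(r=6, p=1/5), X = failures before r-th success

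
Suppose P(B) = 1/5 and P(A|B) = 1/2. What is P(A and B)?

By definition, P(A|B) = P(A ∩ B) / P(B)
So P(A ∩ B) = P(A|B) × P(B)
= 1/2 × 1/5
= 1/10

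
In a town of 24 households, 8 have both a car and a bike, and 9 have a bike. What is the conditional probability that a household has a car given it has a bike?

P(A ∩ B) = 8/24 = 1/3
P(B) = 9/24 = 3/8
P(A|B) = P(A ∩ B) / P(B) = (1/3) / (3/8) = 8/9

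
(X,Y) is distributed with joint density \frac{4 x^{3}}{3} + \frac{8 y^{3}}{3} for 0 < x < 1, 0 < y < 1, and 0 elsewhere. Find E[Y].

E[Y] = ∫_0^1 ∫_0^1 y × f(x,y) dx dy
= \frac{7}{10}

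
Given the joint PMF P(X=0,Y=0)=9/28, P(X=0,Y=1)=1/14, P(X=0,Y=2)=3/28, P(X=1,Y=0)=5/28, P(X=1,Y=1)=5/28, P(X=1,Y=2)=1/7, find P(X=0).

P(X=0) = P(X=0,Y=0) + P(X=0,Y=1) + P(X=0,Y=2)
= 9/28 + 1/14 + 3/28
= 1/2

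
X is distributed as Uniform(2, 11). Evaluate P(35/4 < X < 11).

P(35/4 < X < 11) = ∫_{35/4}^{11} f(x) dx
where f(x) = \frac{1}{9}
= \frac{1}{4}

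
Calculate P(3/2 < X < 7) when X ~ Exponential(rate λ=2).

P(3/2 < X < 7) = ∫_{3/2}^{7} f(x) dx
where f(x) = 2 e^{- 2 x}
= - \frac{1 - e^{11}}{e^{14}}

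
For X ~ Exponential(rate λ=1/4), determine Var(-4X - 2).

For X ~ Exponential(rate λ=1/4):
Var(X) = 16
Var(-4X - 2) = (-4)² × Var(X) = 16 × 16 = 256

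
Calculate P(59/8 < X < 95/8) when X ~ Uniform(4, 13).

P(59/8 < X < 95/8) = ∫_{59/8}^{95/8} f(x) dx
where f(x) = \frac{1}{9}
= \frac{1}{2}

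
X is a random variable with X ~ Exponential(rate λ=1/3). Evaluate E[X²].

Using the identity E[X²] = Var(X) + (E[X])²:
E[X] = 3
Var(X) = 9
E[X²] = 9 + (3)²
= 18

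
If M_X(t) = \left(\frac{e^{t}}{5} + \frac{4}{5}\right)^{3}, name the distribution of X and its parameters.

The MGF M(t) = \left(\frac{e^{t}}{5} + \frac{4}{5}\right)^{3} is the standard form for the Binomial distribution.
Comparing with the known MGF formula identifies: Binomial(n=3, p=1/5)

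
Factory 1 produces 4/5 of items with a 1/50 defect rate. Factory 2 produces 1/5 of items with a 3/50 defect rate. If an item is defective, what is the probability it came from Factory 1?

Using Bayes' theorem:
P(F1) = 4/5, P(D|F1) = 1/50
P(F2) = 1/5, P(D|F2) = 3/50
P(D) = P(D|F1)P(F1) + P(D|F2)P(F2)
     = \frac{7}{250}
P(F1|D) = P(D|F1)P(F1) / P(D)
= \frac{4}{7}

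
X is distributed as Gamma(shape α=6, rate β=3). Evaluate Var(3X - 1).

For X ~ Gamma(shape α=6, rate β=3):
Var(X) = \frac{2}{3}
Var(3X - 1) = (3)² × Var(X) = 9 × \frac{2}{3} = 6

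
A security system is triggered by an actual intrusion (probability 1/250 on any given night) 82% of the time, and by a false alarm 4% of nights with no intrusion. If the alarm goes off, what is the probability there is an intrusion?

Let D = the rare event, + = positive/flagged.
P(D) = 1/250
P(+|D) = 82/100 = 41/50
P(+|D') = 4/100 = 1/25
P(+) = P(+|D)P(D) + P(+|D')P(D')
     = \frac{41}{50} × \frac{1}{250} + \frac{1}{25} × \frac{249}{250}
     = \frac{539}{12500}
P(D|+) = P(+|D)P(D)/P(+) = \frac{41}{539}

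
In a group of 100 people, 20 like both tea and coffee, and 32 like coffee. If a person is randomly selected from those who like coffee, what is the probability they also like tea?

P(A ∩ B) = 20/100 = 1/5
P(B) = 32/100 = 8/25
P(A|B) = P(A ∩ B) / P(B) = (1/5) / (8/25) = 5/8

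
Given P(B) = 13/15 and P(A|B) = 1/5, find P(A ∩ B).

By definition, P(A|B) = P(A ∩ B) / P(B)
So P(A ∩ B) = P(A|B) × P(B)
= 1/5 × 13/15
= 13/75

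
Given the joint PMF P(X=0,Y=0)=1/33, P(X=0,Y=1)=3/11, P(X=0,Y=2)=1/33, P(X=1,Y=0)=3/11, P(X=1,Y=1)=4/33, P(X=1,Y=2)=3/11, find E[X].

First find marginal of X:
P(X=0) = 1/3
P(X=1) = 2/3
E[X] = 0 × 1/3 + 1 × 2/3 = 2/3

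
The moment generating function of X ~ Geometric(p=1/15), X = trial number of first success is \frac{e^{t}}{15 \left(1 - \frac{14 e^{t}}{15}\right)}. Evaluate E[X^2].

To find E[X^2], compute M^(2)(0):
M^(1)(t) = \frac{e^{t}}{15 \left(1 - \frac{14 e^{t}}{15}\right)} + \frac{14 e^{2 t}}{225 \left(1 - \frac{14 e^{t}}{15}\right)^{2}}
M^(2)(t) = \frac{e^{t}}{15 \left(1 - \frac{14 e^{t}}{15}\right)} + \frac{14 e^{2 t}}{75 \left(1 - \frac{14 e^{t}}{15}\right)^{2}} + \frac{392 e^{3 t}}{3375 \left(1 - \frac{14 e^{t}}{15}\right)^{3}}
M^(2)(0) = 435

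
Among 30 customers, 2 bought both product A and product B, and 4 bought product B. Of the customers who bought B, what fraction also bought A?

P(A ∩ B) = 2/30 = 1/15
P(B) = 4/30 = 2/15
P(A|B) = P(A ∩ B) / P(B) = (1/15) / (2/15) = 1/2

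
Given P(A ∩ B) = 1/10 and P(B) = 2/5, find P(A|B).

P(A|B) = P(A ∩ B) / P(B)
= (1/10) / (2/5)
= 1/4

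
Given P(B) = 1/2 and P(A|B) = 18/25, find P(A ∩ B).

By definition, P(A|B) = P(A ∩ B) / P(B)
So P(A ∩ B) = P(A|B) × P(B)
= 18/25 × 1/2
= 9/25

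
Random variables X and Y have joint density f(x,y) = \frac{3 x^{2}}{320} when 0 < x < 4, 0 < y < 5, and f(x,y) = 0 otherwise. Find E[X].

f_X(x) = ∫_0^5 \frac{3 x^{2}}{320} dy = \frac{3 x^{2}}{64}
E[X] = ∫_0^4 x × (\frac{3 x^{2}}{64}) dx = 3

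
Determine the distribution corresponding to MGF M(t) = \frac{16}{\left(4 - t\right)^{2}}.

The MGF M(t) = \frac{16}{\left(4 - t\right)^{2}} is the standard form for the Gamma distribution.
Comparing with the known MGF formula identifies: Gamma(shape α=2, rate β=4)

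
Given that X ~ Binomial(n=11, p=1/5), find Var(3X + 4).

For X ~ Binomial(n=11, p=1/5):
Var(X) = \frac{44}{25}
Var(3X + 4) = (3)² × Var(X) = 9 × \frac{44}{25} = \frac{396}{25}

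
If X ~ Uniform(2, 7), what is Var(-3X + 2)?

For X ~ Uniform(2, 7):
Var(X) = \frac{25}{12}
Var(-3X + 2) = (-3)² × Var(X) = 9 × \frac{25}{12} = \frac{75}{4}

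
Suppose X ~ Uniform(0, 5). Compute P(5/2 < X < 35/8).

P(5/2 < X < 35/8) = ∫_{5/2}^{35/8} f(x) dx
where f(x) = \frac{1}{5}
= \frac{3}{8}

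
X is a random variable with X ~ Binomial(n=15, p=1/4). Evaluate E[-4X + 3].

For X ~ Binomial(n=15, p=1/4):
E[X] = \frac{15}{4}
E[-4X + 3] = -4 × E[X] + 3 = -12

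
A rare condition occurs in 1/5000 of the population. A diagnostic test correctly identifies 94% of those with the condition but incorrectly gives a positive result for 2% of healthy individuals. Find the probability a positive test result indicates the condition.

Let D = the rare event, + = positive/flagged.
P(D) = 1/5000
P(+|D) = 94/100 = 47/50
P(+|D') = 2/100 = 1/50
P(+) = P(+|D)P(D) + P(+|D')P(D')
     = \frac{47}{50} × \frac{1}{5000} + \frac{1}{50} × \frac{4999}{5000}
     = \frac{2523}{125000}
P(D|+) = P(+|D)P(D)/P(+) = \frac{47}{5046}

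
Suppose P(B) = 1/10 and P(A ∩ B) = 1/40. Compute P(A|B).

P(A|B) = P(A ∩ B) / P(B)
= (1/40) / (1/10)
= 1/4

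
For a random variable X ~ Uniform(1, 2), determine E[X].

For X ~ Uniform(1, 2), the expected value is:
E[X] = \frac{3}{2}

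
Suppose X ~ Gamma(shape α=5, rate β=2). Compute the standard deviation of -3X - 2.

For X ~ Gamma(shape α=5, rate β=2):
Var(X) = \frac{5}{4}
SD(X) = √(Var(X)) = √(\frac{5}{4}) = \frac{\sqrt{5}}{2}
SD(-3X - 2) = |-3| × SD(X) = 3 × \frac{\sqrt{5}}{2} = \frac{3 \sqrt{5}}{2}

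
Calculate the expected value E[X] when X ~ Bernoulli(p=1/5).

For X ~ Bernoulli(p=1/5), the expected value is:
E[X] = \frac{1}{5}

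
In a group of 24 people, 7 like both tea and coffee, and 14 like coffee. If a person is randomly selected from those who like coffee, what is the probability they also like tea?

P(A ∩ B) = 7/24
P(B) = 14/24 = 7/12
P(A|B) = P(A ∩ B) / P(B) = (7/24) / (7/12) = 1/2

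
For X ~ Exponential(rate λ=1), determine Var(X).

For X ~ Exponential(rate λ=1):
Var(X) = 1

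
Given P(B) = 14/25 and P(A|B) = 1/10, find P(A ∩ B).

By definition, P(A|B) = P(A ∩ B) / P(B)
So P(A ∩ B) = P(A|B) × P(B)
= 1/10 × 14/25
= 7/125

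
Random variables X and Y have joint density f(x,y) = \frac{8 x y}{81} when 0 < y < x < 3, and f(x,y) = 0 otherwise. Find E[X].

f_X(x) = ∫_0^x \frac{8 x y}{81} dy = \frac{4 x^{3}}{81}
E[X] = ∫_0^3 x × (\frac{4 x^{3}}{81}) dx = \frac{12}{5}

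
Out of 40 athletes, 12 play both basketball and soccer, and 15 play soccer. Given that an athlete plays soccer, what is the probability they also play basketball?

P(A ∩ B) = 12/40 = 3/10
P(B) = 15/40 = 3/8
P(A|B) = P(A ∩ B) / P(B) = (3/10) / (3/8) = 4/5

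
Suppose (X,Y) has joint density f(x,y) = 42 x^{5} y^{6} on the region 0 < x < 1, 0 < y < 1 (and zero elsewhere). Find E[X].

E[X] = ∫_0^1 ∫_0^1 x × f(x,y) dy dx
= ∫_0^1 ∫_0^1 x × (42 x^{5} y^{6}) dy dx
= \frac{6}{7}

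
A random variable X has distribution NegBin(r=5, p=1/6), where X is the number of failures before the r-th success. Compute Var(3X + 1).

For X ~ NegBin(r=5, p=1/6), where X is the number of failures before the r-th success:
Var(X) = 150
Var(3X + 1) = (3)² × Var(X) = 9 × 150 = 1350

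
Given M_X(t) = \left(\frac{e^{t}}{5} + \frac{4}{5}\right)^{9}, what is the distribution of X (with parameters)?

The MGF M(t) = \left(\frac{e^{t}}{5} + \frac{4}{5}\right)^{9} is the standard form for the Binomial distribution.
Comparing with the known MGF formula identifies: Binomial(n=9, p=1/5)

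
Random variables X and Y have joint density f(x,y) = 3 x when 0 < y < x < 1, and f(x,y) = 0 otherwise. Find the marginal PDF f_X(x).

f_X(x) = ∫_0^x 3 x dy = 3 x^{2}
for 0 < x < 1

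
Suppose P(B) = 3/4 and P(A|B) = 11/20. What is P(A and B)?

By definition, P(A|B) = P(A ∩ B) / P(B)
So P(A ∩ B) = P(A|B) × P(B)
= 11/20 × 3/4
= 33/80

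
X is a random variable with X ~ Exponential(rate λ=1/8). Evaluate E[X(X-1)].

E[X(X-1)] = E[X² - X] = E[X²] - E[X]
E[X] = 8
E[X²] = Var(X) + (E[X])² = 64 + (8)² = 128
E[X(X-1)] = 128 - 8 = 120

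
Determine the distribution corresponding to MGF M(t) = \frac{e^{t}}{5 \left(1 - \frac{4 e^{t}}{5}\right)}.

The MGF M(t) = \frac{e^{t}}{5 \left(1 - \frac{4 e^{t}}{5}\right)} is the standard form for the Geometric distribution.
Comparing with the known MGF formula identifies: Geometric(p=1/5), X = trial number of first success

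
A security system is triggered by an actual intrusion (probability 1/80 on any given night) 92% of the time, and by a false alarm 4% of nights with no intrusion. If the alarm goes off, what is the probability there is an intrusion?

Let D = the rare event, + = positive/flagged.
P(D) = 1/80
P(+|D) = 92/100 = 23/25
P(+|D') = 4/100 = 1/25
P(+) = P(+|D)P(D) + P(+|D')P(D')
     = \frac{23}{25} × \frac{1}{80} + \frac{1}{25} × \frac{79}{80}
     = \frac{51}{1000}
P(D|+) = P(+|D)P(D)/P(+) = \frac{23}{102}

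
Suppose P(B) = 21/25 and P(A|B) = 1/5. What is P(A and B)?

By definition, P(A|B) = P(A ∩ B) / P(B)
So P(A ∩ B) = P(A|B) × P(B)
= 1/5 × 21/25
= 21/125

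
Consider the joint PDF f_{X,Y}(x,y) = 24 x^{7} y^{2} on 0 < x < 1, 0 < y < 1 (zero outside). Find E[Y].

E[Y] = ∫_0^1 ∫_0^1 y × f(x,y) dx dy
= \frac{3}{4}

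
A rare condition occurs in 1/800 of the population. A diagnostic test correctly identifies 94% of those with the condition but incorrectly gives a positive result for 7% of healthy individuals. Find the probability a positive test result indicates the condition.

Let D = the rare event, + = positive/flagged.
P(D) = 1/800
P(+|D) = 94/100 = 47/50
P(+|D') = 7/100
P(+) = P(+|D)P(D) + P(+|D')P(D')
     = \frac{47}{50} × \frac{1}{800} + \frac{7}{100} × \frac{799}{800}
     = \frac{5687}{80000}
P(D|+) = P(+|D)P(D)/P(+) = \frac{2}{121}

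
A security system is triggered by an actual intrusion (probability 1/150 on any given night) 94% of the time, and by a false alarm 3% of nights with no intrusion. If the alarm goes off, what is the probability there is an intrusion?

Let D = the rare event, + = positive/flagged.
P(D) = 1/150
P(+|D) = 94/100 = 47/50
P(+|D') = 3/100
P(+) = P(+|D)P(D) + P(+|D')P(D')
     = \frac{47}{50} × \frac{1}{150} + \frac{3}{100} × \frac{149}{150}
     = \frac{541}{15000}
P(D|+) = P(+|D)P(D)/P(+) = \frac{94}{541}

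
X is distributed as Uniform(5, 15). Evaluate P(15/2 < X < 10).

P(15/2 < X < 10) = ∫_{15/2}^{10} f(x) dx
where f(x) = \frac{1}{10}
= \frac{1}{4}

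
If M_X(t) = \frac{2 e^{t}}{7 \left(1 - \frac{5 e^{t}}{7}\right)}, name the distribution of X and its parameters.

The MGF M(t) = \frac{2 e^{t}}{7 \left(1 - \frac{5 e^{t}}{7}\right)} is the standard form for the Geometric distribution.
Comparing with the known MGF formula identifies: Geometric(p=2/7), X = trial number of first success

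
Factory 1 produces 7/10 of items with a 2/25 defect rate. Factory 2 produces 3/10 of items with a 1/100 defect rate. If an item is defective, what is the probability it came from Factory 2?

Using Bayes' theorem:
P(F1) = 7/10, P(D|F1) = 2/25
P(F2) = 3/10, P(D|F2) = 1/100
P(D) = P(D|F1)P(F1) + P(D|F2)P(F2)
     = \frac{59}{1000}
P(F2|D) = P(D|F2)P(F2) / P(D)
= \frac{3}{59}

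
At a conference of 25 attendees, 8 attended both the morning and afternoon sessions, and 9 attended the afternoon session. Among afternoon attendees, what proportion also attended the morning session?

P(A ∩ B) = 8/25
P(B) = 9/25
P(A|B) = P(A ∩ B) / P(B) = (8/25) / (9/25) = 8/9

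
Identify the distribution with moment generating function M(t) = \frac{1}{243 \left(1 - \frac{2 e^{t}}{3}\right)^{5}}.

The MGF M(t) = \frac{1}{243 \left(1 - \frac{2 e^{t}}{3}\right)^{5}} is the standard form for the NegativeBinomial distribution.
Comparing with the known MGF formula identifies: NegBin(r=5, p=1/3), X = failures before r-th success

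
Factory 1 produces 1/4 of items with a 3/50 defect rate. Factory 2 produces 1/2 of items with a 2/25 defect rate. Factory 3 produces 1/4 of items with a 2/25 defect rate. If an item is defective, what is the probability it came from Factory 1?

Using Bayes' theorem:
P(F1) = 1/4, P(D|F1) = 3/50
P(F2) = 1/2, P(D|F2) = 2/25
P(F3) = 1/4, P(D|F3) = 2/25
P(D) = P(D|F1)P(F1) + P(D|F2)P(F2) + P(D|F3)P(F3)
     = \frac{3}{40}
P(F1|D) = P(D|F1)P(F1) / P(D)
= \frac{1}{5}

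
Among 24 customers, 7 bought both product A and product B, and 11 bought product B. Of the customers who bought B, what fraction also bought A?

P(A ∩ B) = 7/24
P(B) = 11/24
P(A|B) = P(A ∩ B) / P(B) = (7/24) / (11/24) = 7/11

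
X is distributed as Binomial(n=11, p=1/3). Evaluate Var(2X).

For X ~ Binomial(n=11, p=1/3):
Var(X) = \frac{22}{9}
Var(2X) = (2)² × Var(X) = 4 × \frac{22}{9} = \frac{88}{9}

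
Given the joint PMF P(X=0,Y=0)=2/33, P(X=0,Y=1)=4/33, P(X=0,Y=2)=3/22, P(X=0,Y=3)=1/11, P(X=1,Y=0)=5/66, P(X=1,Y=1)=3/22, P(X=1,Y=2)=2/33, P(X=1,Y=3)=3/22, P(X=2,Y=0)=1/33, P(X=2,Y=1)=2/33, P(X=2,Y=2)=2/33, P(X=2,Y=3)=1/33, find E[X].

First find marginal of X:
P(X=0) = 9/22
P(X=1) = 9/22
P(X=2) = 2/11
E[X] = 0 × 9/22 + 1 × 9/22 + 2 × 2/11 = 17/22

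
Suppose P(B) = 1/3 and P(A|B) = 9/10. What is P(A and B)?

By definition, P(A|B) = P(A ∩ B) / P(B)
So P(A ∩ B) = P(A|B) × P(B)
= 9/10 × 1/3
= 3/10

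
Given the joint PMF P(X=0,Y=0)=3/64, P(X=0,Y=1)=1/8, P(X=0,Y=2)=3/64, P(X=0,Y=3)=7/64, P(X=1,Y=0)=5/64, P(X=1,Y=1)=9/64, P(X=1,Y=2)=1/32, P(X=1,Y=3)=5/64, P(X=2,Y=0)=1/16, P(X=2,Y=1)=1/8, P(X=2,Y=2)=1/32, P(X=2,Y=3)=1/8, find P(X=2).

P(X=2) = P(X=2,Y=0) + P(X=2,Y=1) + P(X=2,Y=2) + P(X=2,Y=3)
= 1/16 + 1/8 + 1/32 + 1/8
= 11/32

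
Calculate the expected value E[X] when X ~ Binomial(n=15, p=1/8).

For X ~ Binomial(n=15, p=1/8), the expected value is:
E[X] = \frac{15}{8}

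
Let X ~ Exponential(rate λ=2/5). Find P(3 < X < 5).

P(3 < X < 5) = ∫_{3}^{5} f(x) dx
where f(x) = \frac{2 e^{- \frac{2 x}{5}}}{5}
= - \frac{1}{e^{2}} + e^{- \frac{6}{5}}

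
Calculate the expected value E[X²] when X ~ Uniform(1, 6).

Using the identity E[X²] = Var(X) + (E[X])²:
E[X] = \frac{7}{2}
Var(X) = \frac{25}{12}
E[X²] = \frac{25}{12} + (\frac{7}{2})²
= \frac{43}{3}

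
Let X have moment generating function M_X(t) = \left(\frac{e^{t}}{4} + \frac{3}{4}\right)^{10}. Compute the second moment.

To find E[X^2], compute M^(2)(0):
M^(1)(t) = \frac{5 \left(\frac{e^{t}}{4} + \frac{3}{4}\right)^{9} e^{t}}{2}
M^(2)(t) = \frac{5 \left(\frac{e^{t}}{4} + \frac{3}{4}\right)^{9} e^{t}}{2} + \frac{45 \left(\frac{e^{t}}{4} + \frac{3}{4}\right)^{8} e^{2 t}}{8}
M^(2)(0) = \frac{65}{8}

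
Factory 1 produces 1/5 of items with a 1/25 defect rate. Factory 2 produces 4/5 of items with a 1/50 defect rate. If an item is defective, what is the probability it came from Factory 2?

Using Bayes' theorem:
P(F1) = 1/5, P(D|F1) = 1/25
P(F2) = 4/5, P(D|F2) = 1/50
P(D) = P(D|F1)P(F1) + P(D|F2)P(F2)
     = \frac{3}{125}
P(F2|D) = P(D|F2)P(F2) / P(D)
= \frac{2}{3}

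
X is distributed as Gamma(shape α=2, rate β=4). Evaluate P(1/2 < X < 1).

P(1/2 < X < 1) = ∫_{1/2}^{1} f(x) dx
where f(x) = 16 x e^{- 4 x}
= \frac{-5 + 3 e^{2}}{e^{4}}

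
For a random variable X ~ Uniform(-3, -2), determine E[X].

For X ~ Uniform(-3, -2), the expected value is:
E[X] = - \frac{5}{2}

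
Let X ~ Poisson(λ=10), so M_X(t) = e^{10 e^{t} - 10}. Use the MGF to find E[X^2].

To find E[X^2], compute M^(2)(0):
M^(1)(t) = 10 e^{t} e^{10 e^{t} - 10}
M^(2)(t) = 100 e^{2 t} e^{10 e^{t} - 10} + 10 e^{t} e^{10 e^{t} - 10}
M^(2)(0) = 110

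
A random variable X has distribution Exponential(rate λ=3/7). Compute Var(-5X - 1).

For X ~ Exponential(rate λ=3/7):
Var(X) = \frac{49}{9}
Var(-5X - 1) = (-5)² × Var(X) = 25 × \frac{49}{9} = \frac{1225}{9}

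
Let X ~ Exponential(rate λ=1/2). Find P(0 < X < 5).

P(0 < X < 5) = ∫_{0}^{5} f(x) dx
where f(x) = \frac{e^{- \frac{x}{2}}}{2}
= 1 - e^{- \frac{5}{2}}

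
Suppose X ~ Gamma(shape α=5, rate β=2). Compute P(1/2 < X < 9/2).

P(1/2 < X < 9/2) = ∫_{1/2}^{9/2} f(x) dx
where f(x) = \frac{4 x^{4} e^{- 2 x}}{3}
= \frac{-10689 + 65 e^{8}}{24 e^{9}}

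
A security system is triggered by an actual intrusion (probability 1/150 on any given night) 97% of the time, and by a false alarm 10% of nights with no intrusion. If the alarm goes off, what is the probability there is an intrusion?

Let D = the rare event, + = positive/flagged.
P(D) = 1/150
P(+|D) = 97/100
P(+|D') = 10/100 = 1/10
P(+) = P(+|D)P(D) + P(+|D')P(D')
     = \frac{97}{100} × \frac{1}{150} + \frac{1}{10} × \frac{149}{150}
     = \frac{529}{5000}
P(D|+) = P(+|D)P(D)/P(+) = \frac{97}{1587}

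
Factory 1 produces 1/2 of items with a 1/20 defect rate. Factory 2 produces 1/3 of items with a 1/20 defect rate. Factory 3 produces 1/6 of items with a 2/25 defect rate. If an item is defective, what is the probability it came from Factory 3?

Using Bayes' theorem:
P(F1) = 1/2, P(D|F1) = 1/20
P(F2) = 1/3, P(D|F2) = 1/20
P(F3) = 1/6, P(D|F3) = 2/25
P(D) = P(D|F1)P(F1) + P(D|F2)P(F2) + P(D|F3)P(F3)
     = \frac{11}{200}
P(F3|D) = P(D|F3)P(F3) / P(D)
= \frac{8}{33}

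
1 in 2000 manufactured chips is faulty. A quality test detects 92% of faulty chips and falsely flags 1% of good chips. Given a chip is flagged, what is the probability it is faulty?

Let D = the rare event, + = positive/flagged.
P(D) = 1/2000
P(+|D) = 92/100 = 23/25
P(+|D') = 1/100
P(+) = P(+|D)P(D) + P(+|D')P(D')
     = \frac{23}{25} × \frac{1}{2000} + \frac{1}{100} × \frac{1999}{2000}
     = \frac{2091}{200000}
P(D|+) = P(+|D)P(D)/P(+) = \frac{92}{2091}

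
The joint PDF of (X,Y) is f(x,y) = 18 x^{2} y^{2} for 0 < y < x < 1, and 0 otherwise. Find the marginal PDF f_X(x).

f_X(x) = ∫_0^x 18 x^{2} y^{2} dy = 6 x^{5}
for 0 < x < 1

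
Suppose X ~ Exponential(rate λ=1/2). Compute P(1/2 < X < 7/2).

P(1/2 < X < 7/2) = ∫_{1/2}^{7/2} f(x) dx
where f(x) = \frac{e^{- \frac{x}{2}}}{2}
= - \frac{1 - e^{\frac{3}{2}}}{e^{\frac{7}{4}}}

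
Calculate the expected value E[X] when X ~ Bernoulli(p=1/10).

For X ~ Bernoulli(p=1/10), the expected value is:
E[X] = \frac{1}{10}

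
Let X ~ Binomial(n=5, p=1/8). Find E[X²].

Using the identity E[X²] = Var(X) + (E[X])²:
E[X] = \frac{5}{8}
Var(X) = \frac{35}{64}
E[X²] = \frac{35}{64} + (\frac{5}{8})²
= \frac{15}{16}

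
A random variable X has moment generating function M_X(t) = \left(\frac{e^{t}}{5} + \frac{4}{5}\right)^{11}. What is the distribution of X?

The MGF M(t) = \left(\frac{e^{t}}{5} + \frac{4}{5}\right)^{11} is the standard form for the Binomial distribution.
Comparing with the known MGF formula identifies: Binomial(n=11, p=1/5)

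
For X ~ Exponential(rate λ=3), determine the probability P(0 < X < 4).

P(0 < X < 4) = ∫_{0}^{4} f(x) dx
where f(x) = 3 e^{- 3 x}
= 1 - e^{-12}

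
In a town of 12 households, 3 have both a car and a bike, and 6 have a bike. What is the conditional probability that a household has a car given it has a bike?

P(A ∩ B) = 3/12 = 1/4
P(B) = 6/12 = 1/2
P(A|B) = P(A ∩ B) / P(B) = (1/4) / (1/2) = 1/2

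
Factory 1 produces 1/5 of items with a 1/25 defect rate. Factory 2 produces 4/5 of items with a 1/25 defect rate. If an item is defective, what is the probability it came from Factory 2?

Using Bayes' theorem:
P(F1) = 1/5, P(D|F1) = 1/25
P(F2) = 4/5, P(D|F2) = 1/25
P(D) = P(D|F1)P(F1) + P(D|F2)P(F2)
     = \frac{1}{25}
P(F2|D) = P(D|F2)P(F2) / P(D)
= \frac{4}{5}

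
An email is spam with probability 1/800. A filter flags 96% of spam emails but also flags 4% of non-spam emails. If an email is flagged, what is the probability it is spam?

Let D = the rare event, + = positive/flagged.
P(D) = 1/800
P(+|D) = 96/100 = 24/25
P(+|D') = 4/100 = 1/25
P(+) = P(+|D)P(D) + P(+|D')P(D')
     = \frac{24}{25} × \frac{1}{800} + \frac{1}{25} × \frac{799}{800}
     = \frac{823}{20000}
P(D|+) = P(+|D)P(D)/P(+) = \frac{24}{823}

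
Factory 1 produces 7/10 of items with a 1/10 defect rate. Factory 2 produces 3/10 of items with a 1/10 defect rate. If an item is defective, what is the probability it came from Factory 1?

Using Bayes' theorem:
P(F1) = 7/10, P(D|F1) = 1/10
P(F2) = 3/10, P(D|F2) = 1/10
P(D) = P(D|F1)P(F1) + P(D|F2)P(F2)
     = \frac{1}{10}
P(F1|D) = P(D|F1)P(F1) / P(D)
= \frac{7}{10}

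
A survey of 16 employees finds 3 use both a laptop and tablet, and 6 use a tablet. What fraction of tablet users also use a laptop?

P(A ∩ B) = 3/16
P(B) = 6/16 = 3/8
P(A|B) = P(A ∩ B) / P(B) = (3/16) / (3/8) = 1/2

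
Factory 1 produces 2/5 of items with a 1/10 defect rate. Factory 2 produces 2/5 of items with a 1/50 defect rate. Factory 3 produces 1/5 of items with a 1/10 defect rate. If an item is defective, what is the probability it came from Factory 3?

Using Bayes' theorem:
P(F1) = 2/5, P(D|F1) = 1/10
P(F2) = 2/5, P(D|F2) = 1/50
P(F3) = 1/5, P(D|F3) = 1/10
P(D) = P(D|F1)P(F1) + P(D|F2)P(F2) + P(D|F3)P(F3)
     = \frac{17}{250}
P(F3|D) = P(D|F3)P(F3) / P(D)
= \frac{5}{17}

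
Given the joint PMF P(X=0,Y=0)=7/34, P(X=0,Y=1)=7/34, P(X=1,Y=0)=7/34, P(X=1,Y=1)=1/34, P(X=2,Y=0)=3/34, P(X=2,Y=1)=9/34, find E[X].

First find marginal of X:
P(X=0) = 7/17
P(X=1) = 4/17
P(X=2) = 6/17
E[X] = 0 × 7/17 + 1 × 4/17 + 2 × 6/17 = 16/17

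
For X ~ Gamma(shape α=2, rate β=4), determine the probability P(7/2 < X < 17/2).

P(7/2 < X < 17/2) = ∫_{7/2}^{17/2} f(x) dx
where f(x) = 16 x e^{- 4 x}
= \frac{5 \left(-7 + 3 e^{20}\right)}{e^{34}}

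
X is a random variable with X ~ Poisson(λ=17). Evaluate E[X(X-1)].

E[X(X-1)] = E[X² - X] = E[X²] - E[X]
E[X] = 17
E[X²] = Var(X) + (E[X])² = 17 + (17)² = 306
E[X(X-1)] = 306 - 17 = 289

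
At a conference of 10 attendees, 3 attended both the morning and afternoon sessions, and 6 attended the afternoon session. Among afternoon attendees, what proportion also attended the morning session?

P(A ∩ B) = 3/10
P(B) = 6/10 = 3/5
P(A|B) = P(A ∩ B) / P(B) = (3/10) / (3/5) = 1/2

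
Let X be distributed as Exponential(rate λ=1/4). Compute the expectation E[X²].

Using the identity E[X²] = Var(X) + (E[X])²:
E[X] = 4
Var(X) = 16
E[X²] = 16 + (4)²
= 32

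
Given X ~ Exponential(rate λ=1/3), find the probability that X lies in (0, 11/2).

P(0 < X < 11/2) = ∫_{0}^{11/2} f(x) dx
where f(x) = \frac{e^{- \frac{x}{3}}}{3}
= 1 - e^{- \frac{11}{6}}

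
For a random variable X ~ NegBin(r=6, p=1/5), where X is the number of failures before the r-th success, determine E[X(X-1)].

E[X(X-1)] = E[X² - X] = E[X²] - E[X]
E[X] = 24
E[X²] = Var(X) + (E[X])² = 120 + (24)² = 696
E[X(X-1)] = 696 - 24 = 672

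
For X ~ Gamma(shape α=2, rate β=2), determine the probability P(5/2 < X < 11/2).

P(5/2 < X < 11/2) = ∫_{5/2}^{11/2} f(x) dx
where f(x) = 4 x e^{- 2 x}
= \frac{6 \left(-2 + e^{6}\right)}{e^{11}}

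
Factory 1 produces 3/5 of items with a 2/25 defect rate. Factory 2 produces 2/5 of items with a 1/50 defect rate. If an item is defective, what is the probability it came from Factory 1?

Using Bayes' theorem:
P(F1) = 3/5, P(D|F1) = 2/25
P(F2) = 2/5, P(D|F2) = 1/50
P(D) = P(D|F1)P(F1) + P(D|F2)P(F2)
     = \frac{7}{125}
P(F1|D) = P(D|F1)P(F1) / P(D)
= \frac{6}{7}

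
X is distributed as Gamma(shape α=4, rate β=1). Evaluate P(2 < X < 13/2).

P(2 < X < 13/2) = ∫_{2}^{13/2} f(x) dx
where f(x) = \frac{x^{3} e^{- x}}{6}
= - \frac{3571}{48 e^{\frac{13}{2}}} + \frac{19}{3 e^{2}}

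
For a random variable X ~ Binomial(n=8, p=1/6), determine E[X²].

Using the identity E[X²] = Var(X) + (E[X])²:
E[X] = \frac{4}{3}
Var(X) = \frac{10}{9}
E[X²] = \frac{10}{9} + (\frac{4}{3})²
= \frac{26}{9}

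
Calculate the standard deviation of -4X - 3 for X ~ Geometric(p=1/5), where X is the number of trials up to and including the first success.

For X ~ Geometric(p=1/5), where X is the number of trials up to and including the first success:
Var(X) = 20
SD(X) = √(Var(X)) = √(20) = 2 \sqrt{5}
SD(-4X - 3) = |-4| × SD(X) = 4 × 2 \sqrt{5} = 8 \sqrt{5}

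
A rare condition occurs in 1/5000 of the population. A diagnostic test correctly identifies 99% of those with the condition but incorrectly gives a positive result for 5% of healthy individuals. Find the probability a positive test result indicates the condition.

Let D = the rare event, + = positive/flagged.
P(D) = 1/5000
P(+|D) = 99/100
P(+|D') = 5/100 = 1/20
P(+) = P(+|D)P(D) + P(+|D')P(D')
     = \frac{99}{100} × \frac{1}{5000} + \frac{1}{20} × \frac{4999}{5000}
     = \frac{12547}{250000}
P(D|+) = P(+|D)P(D)/P(+) = \frac{99}{25094}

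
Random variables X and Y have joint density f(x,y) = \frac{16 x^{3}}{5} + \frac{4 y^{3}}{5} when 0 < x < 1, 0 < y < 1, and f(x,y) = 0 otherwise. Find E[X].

E[X] = ∫_0^1 ∫_0^1 x × f(x,y) dy dx
= ∫_0^1 ∫_0^1 x × (\frac{16 x^{3}}{5} + \frac{4 y^{3}}{5}) dy dx
= \frac{37}{50}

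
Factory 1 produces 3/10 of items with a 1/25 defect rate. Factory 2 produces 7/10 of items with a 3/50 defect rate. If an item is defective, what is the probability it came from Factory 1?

Using Bayes' theorem:
P(F1) = 3/10, P(D|F1) = 1/25
P(F2) = 7/10, P(D|F2) = 3/50
P(D) = P(D|F1)P(F1) + P(D|F2)P(F2)
     = \frac{27}{500}
P(F1|D) = P(D|F1)P(F1) / P(D)
= \frac{2}{9}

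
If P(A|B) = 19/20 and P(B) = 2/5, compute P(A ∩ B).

By definition, P(A|B) = P(A ∩ B) / P(B)
So P(A ∩ B) = P(A|B) × P(B)
= 19/20 × 2/5
= 19/50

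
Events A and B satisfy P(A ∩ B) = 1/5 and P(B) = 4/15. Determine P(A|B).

P(A|B) = P(A ∩ B) / P(B)
= (1/5) / (4/15)
= 3/4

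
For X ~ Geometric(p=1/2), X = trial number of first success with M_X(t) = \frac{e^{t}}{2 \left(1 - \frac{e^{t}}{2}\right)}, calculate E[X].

To find E[X], compute M^(1)(0):
M^(1)(t) = \frac{e^{t}}{2 \left(1 - \frac{e^{t}}{2}\right)} + \frac{e^{2 t}}{4 \left(1 - \frac{e^{t}}{2}\right)^{2}}
M^(1)(0) = 2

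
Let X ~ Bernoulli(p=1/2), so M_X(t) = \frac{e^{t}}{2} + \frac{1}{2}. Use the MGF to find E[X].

To find E[X], compute M^(1)(0):
M^(1)(t) = \frac{e^{t}}{2}
M^(1)(0) = \frac{1}{2}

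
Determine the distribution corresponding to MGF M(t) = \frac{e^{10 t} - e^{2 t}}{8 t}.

The MGF M(t) = \frac{e^{10 t} - e^{2 t}}{8 t} is the standard form for the Uniform distribution.
Comparing with the known MGF formula identifies: Uniform(2, 10)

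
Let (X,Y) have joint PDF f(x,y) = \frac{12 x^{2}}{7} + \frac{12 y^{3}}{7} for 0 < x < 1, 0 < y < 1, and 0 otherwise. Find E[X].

E[X] = ∫_0^1 ∫_0^1 x × f(x,y) dy dx
= ∫_0^1 ∫_0^1 x × (\frac{12 x^{2}}{7} + \frac{12 y^{3}}{7}) dy dx
= \frac{9}{14}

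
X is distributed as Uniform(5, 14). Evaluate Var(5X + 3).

For X ~ Uniform(5, 14):
Var(X) = \frac{27}{4}
Var(5X + 3) = (5)² × Var(X) = 25 × \frac{27}{4} = \frac{675}{4}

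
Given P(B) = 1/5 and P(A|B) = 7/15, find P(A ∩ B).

By definition, P(A|B) = P(A ∩ B) / P(B)
So P(A ∩ B) = P(A|B) × P(B)
= 7/15 × 1/5
= 7/75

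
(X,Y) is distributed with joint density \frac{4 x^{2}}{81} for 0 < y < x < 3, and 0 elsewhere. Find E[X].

f_X(x) = ∫_0^x \frac{4 x^{2}}{81} dy = \frac{4 x^{3}}{81}
E[X] = ∫_0^3 x × (\frac{4 x^{3}}{81}) dx = \frac{12}{5}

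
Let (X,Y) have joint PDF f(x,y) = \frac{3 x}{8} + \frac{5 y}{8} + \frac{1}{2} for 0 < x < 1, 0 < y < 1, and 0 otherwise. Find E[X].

E[X] = ∫_0^1 ∫_0^1 x × f(x,y) dy dx
= ∫_0^1 ∫_0^1 x × (\frac{3 x}{8} + \frac{5 y}{8} + \frac{1}{2}) dy dx
= \frac{17}{32}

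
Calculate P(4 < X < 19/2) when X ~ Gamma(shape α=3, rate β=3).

P(4 < X < 19/2) = ∫_{4}^{19/2} f(x) dx
where f(x) = \frac{27 x^{2} e^{- 3 x}}{2}
= - \frac{3485}{8 e^{\frac{57}{2}}} + \frac{85}{e^{12}}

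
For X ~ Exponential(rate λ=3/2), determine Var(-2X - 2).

For X ~ Exponential(rate λ=3/2):
Var(X) = \frac{4}{9}
Var(-2X - 2) = (-2)² × Var(X) = 4 × \frac{4}{9} = \frac{16}{9}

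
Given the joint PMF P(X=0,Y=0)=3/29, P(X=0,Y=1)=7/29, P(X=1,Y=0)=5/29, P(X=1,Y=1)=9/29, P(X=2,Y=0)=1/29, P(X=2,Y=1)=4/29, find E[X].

First find marginal of X:
P(X=0) = 10/29
P(X=1) = 14/29
P(X=2) = 5/29
E[X] = 0 × 10/29 + 1 × 14/29 + 2 × 5/29 = 24/29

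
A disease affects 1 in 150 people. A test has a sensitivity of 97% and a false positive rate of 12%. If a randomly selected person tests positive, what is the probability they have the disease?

Let D = the rare event, + = positive/flagged.
P(D) = 1/150
P(+|D) = 97/100
P(+|D') = 12/100 = 3/25
P(+) = P(+|D)P(D) + P(+|D')P(D')
     = \frac{97}{100} × \frac{1}{150} + \frac{3}{25} × \frac{149}{150}
     = \frac{377}{3000}
P(D|+) = P(+|D)P(D)/P(+) = \frac{97}{1885}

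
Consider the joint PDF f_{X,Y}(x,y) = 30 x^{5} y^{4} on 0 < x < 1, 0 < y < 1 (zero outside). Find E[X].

E[X] = ∫_0^1 ∫_0^1 x × f(x,y) dy dx
= ∫_0^1 ∫_0^1 x × (30 x^{5} y^{4}) dy dx
= \frac{6}{7}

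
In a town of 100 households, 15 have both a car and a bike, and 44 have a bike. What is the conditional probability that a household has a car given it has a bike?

P(A ∩ B) = 15/100 = 3/20
P(B) = 44/100 = 11/25
P(A|B) = P(A ∩ B) / P(B) = (3/20) / (11/25) = 15/44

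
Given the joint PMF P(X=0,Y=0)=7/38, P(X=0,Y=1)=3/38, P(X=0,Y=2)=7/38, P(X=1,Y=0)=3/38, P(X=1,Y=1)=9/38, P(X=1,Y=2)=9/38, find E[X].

First find marginal of X:
P(X=0) = 17/38
P(X=1) = 21/38
E[X] = 0 × 17/38 + 1 × 21/38 = 21/38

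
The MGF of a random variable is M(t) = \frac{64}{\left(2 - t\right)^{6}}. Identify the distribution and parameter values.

The MGF M(t) = \frac{64}{\left(2 - t\right)^{6}} is the standard form for the Gamma distribution.
Comparing with the known MGF formula identifies: Gamma(shape α=6, rate β=2)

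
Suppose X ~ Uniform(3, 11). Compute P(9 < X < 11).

P(9 < X < 11) = ∫_{9}^{11} f(x) dx
where f(x) = \frac{1}{8}
= \frac{1}{4}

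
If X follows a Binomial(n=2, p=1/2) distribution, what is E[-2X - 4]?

For X ~ Binomial(n=2, p=1/2):
E[X] = 1
E[-2X - 4] = -2 × E[X] - 4 = -6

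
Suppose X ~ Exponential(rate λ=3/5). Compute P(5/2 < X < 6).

P(5/2 < X < 6) = ∫_{5/2}^{6} f(x) dx
where f(x) = \frac{3 e^{- \frac{3 x}{5}}}{5}
= - \frac{1}{e^{\frac{18}{5}}} + e^{- \frac{3}{2}}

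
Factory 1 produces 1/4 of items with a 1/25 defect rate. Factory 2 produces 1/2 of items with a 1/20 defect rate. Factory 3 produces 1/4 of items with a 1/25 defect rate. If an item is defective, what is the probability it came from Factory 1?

Using Bayes' theorem:
P(F1) = 1/4, P(D|F1) = 1/25
P(F2) = 1/2, P(D|F2) = 1/20
P(F3) = 1/4, P(D|F3) = 1/25
P(D) = P(D|F1)P(F1) + P(D|F2)P(F2) + P(D|F3)P(F3)
     = \frac{9}{200}
P(F1|D) = P(D|F1)P(F1) / P(D)
= \frac{2}{9}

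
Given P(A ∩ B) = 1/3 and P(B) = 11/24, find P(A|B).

P(A|B) = P(A ∩ B) / P(B)
= (1/3) / (11/24)
= 8/11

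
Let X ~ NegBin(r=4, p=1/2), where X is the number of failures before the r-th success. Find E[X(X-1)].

E[X(X-1)] = E[X² - X] = E[X²] - E[X]
E[X] = 4
E[X²] = Var(X) + (E[X])² = 8 + (4)² = 24
E[X(X-1)] = 24 - 4 = 20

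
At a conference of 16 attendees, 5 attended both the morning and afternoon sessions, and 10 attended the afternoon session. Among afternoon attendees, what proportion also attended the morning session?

P(A ∩ B) = 5/16
P(B) = 10/16 = 5/8
P(A|B) = P(A ∩ B) / P(B) = (5/16) / (5/8) = 1/2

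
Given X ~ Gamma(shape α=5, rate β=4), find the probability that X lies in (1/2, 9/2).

P(1/2 < X < 9/2) = ∫_{1/2}^{9/2} f(x) dx
where f(x) = \frac{128 x^{4} e^{- 4 x}}{3}
= \frac{-5527 + 7 e^{16}}{e^{18}}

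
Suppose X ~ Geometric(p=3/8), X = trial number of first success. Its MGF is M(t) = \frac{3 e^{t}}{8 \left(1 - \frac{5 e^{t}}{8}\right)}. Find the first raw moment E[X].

To find E[X], compute M^(1)(0):
M^(1)(t) = \frac{3 e^{t}}{8 \left(1 - \frac{5 e^{t}}{8}\right)} + \frac{15 e^{2 t}}{64 \left(1 - \frac{5 e^{t}}{8}\right)^{2}}
M^(1)(0) = \frac{8}{3}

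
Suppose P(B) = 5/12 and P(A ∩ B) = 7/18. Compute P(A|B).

P(A|B) = P(A ∩ B) / P(B)
= (7/18) / (5/12)
= 14/15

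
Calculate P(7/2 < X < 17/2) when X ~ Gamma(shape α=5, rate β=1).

P(7/2 < X < 17/2) = ∫_{7/2}^{17/2} f(x) dx
where f(x) = \frac{x^{4} e^{- x}}{24}
= \frac{5 \left(-28069 + 1845 e^{5}\right)}{384 e^{\frac{17}{2}}}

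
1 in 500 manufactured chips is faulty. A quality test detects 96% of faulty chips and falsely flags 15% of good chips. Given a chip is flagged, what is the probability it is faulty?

Let D = the rare event, + = positive/flagged.
P(D) = 1/500
P(+|D) = 96/100 = 24/25
P(+|D') = 15/100 = 3/20
P(+) = P(+|D)P(D) + P(+|D')P(D')
     = \frac{24}{25} × \frac{1}{500} + \frac{3}{20} × \frac{499}{500}
     = \frac{7581}{50000}
P(D|+) = P(+|D)P(D)/P(+) = \frac{32}{2527}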